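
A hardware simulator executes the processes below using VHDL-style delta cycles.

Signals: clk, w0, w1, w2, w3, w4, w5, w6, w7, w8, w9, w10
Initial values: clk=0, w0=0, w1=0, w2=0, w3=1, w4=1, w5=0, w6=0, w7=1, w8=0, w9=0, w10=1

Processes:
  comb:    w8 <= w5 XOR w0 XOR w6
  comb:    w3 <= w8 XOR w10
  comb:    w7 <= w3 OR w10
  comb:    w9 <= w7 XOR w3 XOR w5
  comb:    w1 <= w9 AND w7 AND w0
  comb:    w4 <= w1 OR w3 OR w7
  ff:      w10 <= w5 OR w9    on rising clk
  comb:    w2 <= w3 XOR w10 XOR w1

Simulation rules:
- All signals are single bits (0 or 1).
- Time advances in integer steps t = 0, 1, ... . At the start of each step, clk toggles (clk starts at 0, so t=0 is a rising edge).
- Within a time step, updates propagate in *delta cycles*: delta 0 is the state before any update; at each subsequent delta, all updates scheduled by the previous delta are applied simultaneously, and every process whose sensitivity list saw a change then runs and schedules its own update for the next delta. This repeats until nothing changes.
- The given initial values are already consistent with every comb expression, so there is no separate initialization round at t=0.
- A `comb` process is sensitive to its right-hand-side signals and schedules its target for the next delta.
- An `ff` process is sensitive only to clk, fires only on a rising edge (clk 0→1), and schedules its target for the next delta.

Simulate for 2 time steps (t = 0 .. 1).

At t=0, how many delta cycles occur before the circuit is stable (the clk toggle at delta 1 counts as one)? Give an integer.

5

[bits: w2,clk,w3,w8,w1,w6,w5,w4,w0,w7,w9,w10]
t=0: Δ0=001000010101 Δ1=011000010101 Δ2=011000010100 Δ3=110000010100 Δ4=010000010010 Δ5=010000000000 | 5Δ
t=1: Δ0=010000000000 Δ1=000000000000 | 1Δ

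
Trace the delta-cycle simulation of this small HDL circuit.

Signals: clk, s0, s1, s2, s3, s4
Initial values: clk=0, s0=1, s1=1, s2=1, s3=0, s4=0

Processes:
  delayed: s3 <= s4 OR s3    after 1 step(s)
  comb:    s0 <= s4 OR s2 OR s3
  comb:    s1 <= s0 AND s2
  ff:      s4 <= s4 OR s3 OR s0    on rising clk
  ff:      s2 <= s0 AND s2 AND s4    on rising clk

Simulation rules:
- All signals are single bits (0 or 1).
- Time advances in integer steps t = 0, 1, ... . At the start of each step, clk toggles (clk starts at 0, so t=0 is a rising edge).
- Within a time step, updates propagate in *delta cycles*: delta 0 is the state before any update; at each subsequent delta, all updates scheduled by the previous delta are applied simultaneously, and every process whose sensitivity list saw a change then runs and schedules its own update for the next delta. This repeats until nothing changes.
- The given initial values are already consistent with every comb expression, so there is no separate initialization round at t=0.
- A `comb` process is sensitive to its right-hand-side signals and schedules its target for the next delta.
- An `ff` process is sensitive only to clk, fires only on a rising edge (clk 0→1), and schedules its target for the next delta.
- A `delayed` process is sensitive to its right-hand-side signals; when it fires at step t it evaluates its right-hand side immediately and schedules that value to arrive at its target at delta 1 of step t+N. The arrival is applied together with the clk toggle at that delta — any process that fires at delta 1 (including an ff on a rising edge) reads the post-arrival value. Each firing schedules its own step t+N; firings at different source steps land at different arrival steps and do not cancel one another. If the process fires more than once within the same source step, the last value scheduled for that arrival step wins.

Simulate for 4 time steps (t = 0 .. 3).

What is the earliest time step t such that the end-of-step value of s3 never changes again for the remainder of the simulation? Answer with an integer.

[bits: clk,s0,s4,s2,s3,s1]
t=0: Δ0=010101 Δ1=110101 Δ2=111001 Δ3=111000 | 3Δ
t=1: Δ0=111000 Δ1=011010 | 1Δ
t=2: Δ0=011010 Δ1=111010 | 1Δ
t=3: Δ0=111010 Δ1=011010 | 1Δ

1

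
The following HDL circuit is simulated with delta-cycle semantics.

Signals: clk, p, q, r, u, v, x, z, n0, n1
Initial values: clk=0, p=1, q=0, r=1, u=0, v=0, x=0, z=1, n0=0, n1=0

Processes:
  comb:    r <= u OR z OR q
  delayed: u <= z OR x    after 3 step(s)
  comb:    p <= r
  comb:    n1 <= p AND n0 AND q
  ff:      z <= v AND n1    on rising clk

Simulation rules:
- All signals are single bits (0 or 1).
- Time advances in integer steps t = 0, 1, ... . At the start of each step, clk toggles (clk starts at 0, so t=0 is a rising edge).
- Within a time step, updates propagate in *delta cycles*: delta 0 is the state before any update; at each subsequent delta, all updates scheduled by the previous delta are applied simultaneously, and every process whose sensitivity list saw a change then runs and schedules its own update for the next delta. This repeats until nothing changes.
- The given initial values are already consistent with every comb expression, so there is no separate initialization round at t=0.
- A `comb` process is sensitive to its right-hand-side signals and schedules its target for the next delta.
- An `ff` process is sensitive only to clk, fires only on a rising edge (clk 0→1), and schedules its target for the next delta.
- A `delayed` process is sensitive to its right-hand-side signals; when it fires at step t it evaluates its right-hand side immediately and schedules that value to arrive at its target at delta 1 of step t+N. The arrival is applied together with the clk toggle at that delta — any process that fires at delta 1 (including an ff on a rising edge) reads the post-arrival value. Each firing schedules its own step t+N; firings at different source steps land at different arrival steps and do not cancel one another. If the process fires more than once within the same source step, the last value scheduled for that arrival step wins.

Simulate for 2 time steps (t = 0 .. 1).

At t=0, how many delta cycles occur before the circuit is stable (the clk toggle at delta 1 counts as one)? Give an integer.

4

t0.Δ0 r=1 u=0 v=0 n0=0 n1=0 clk=0 x=0 p=1 q=0 z=1
t0.Δ1 r=1 u=0 v=0 n0=0 n1=0 clk=1 x=0 p=1 q=0 z=1
t0.Δ2 r=1 u=0 v=0 n0=0 n1=0 clk=1 x=0 p=1 q=0 z=0
t0.Δ3 r=0 u=0 v=0 n0=0 n1=0 clk=1 x=0 p=1 q=0 z=0
t0.Δ4 r=0 u=0 v=0 n0=0 n1=0 clk=1 x=0 p=0 q=0 z=0
t1.Δ0 r=0 u=0 v=0 n0=0 n1=0 clk=1 x=0 p=0 q=0 z=0
t1.Δ1 r=0 u=0 v=0 n0=0 n1=0 clk=0 x=0 p=0 q=0 z=0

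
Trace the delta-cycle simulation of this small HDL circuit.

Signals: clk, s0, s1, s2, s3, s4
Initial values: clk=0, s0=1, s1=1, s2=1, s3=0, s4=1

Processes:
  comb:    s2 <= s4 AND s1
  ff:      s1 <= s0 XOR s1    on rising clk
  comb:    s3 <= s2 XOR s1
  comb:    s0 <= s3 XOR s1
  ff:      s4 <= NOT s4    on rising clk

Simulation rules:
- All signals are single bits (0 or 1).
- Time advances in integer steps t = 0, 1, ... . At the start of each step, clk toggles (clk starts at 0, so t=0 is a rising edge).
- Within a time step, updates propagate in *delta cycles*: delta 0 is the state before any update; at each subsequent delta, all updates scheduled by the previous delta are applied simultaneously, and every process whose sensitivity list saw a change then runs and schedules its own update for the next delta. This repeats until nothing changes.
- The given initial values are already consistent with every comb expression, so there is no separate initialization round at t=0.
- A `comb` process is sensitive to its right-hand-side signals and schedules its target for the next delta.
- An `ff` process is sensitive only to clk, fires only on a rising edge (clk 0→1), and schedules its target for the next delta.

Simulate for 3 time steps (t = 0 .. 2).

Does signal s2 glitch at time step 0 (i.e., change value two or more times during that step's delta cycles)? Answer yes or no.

t0.Δ0 s1=1 s2=1 s0=1 s4=1 s3=0 clk=0
t0.Δ1 s1=1 s2=1 s0=1 s4=1 s3=0 clk=1
t0.Δ2 s1=0 s2=1 s0=1 s4=0 s3=0 clk=1
t0.Δ3 s1=0 s2=0 s0=0 s4=0 s3=1 clk=1
t0.Δ4 s1=0 s2=0 s0=1 s4=0 s3=0 clk=1
t0.Δ5 s1=0 s2=0 s0=0 s4=0 s3=0 clk=1
t1.Δ0 s1=0 s2=0 s0=0 s4=0 s3=0 clk=1
t1.Δ1 s1=0 s2=0 s0=0 s4=0 s3=0 clk=0
t2.Δ0 s1=0 s2=0 s0=0 s4=0 s3=0 clk=0
t2.Δ1 s1=0 s2=0 s0=0 s4=0 s3=0 clk=1
t2.Δ2 s1=0 s2=0 s0=0 s4=1 s3=0 clk=1

no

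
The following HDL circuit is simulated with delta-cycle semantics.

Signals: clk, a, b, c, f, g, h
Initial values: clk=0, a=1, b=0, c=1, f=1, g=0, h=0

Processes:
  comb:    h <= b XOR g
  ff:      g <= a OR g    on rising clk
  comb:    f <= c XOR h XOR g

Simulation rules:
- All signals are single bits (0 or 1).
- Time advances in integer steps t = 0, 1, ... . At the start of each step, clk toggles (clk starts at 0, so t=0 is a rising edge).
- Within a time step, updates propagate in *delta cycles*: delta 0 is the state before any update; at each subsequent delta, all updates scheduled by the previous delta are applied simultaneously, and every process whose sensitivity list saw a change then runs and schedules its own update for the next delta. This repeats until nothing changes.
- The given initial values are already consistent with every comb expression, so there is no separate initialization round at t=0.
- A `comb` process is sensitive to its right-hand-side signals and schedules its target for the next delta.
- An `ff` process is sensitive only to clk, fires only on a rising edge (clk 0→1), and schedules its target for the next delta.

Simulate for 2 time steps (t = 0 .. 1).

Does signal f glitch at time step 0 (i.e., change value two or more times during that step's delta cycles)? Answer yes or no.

t=0 Δ0: b=0 f=1 a=1 clk=0 h=0 g=0 c=1
  Δ1: clk:0→1
  Δ2: g:0→1
  Δ3: f:1→0, h:0→1
  Δ4: f:0→1
  (4Δ to stable)
t=1 Δ0: b=0 f=1 a=1 clk=1 h=1 g=1 c=1
  Δ1: clk:1→0
  (1Δ to stable)

yes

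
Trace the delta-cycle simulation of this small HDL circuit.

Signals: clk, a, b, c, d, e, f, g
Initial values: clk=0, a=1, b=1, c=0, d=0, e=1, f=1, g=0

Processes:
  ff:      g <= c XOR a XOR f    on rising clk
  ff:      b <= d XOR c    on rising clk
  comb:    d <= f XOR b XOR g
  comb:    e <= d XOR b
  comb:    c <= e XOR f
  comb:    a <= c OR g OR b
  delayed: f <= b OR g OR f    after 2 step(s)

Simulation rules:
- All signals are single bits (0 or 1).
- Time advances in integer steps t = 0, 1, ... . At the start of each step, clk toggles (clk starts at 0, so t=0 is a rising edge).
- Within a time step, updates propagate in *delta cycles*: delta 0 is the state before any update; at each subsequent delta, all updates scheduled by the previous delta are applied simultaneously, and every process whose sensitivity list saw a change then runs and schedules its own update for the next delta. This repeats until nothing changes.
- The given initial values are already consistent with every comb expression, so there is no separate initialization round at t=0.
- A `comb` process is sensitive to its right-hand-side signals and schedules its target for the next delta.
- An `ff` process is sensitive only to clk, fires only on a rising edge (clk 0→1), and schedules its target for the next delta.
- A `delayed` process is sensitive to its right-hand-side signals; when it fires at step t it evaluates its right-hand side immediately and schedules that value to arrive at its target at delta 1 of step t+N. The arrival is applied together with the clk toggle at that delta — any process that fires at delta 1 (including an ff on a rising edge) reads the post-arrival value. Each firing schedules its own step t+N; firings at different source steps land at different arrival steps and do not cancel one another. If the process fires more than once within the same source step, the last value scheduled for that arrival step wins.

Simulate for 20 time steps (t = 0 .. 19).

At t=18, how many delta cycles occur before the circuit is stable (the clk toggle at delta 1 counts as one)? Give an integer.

t0.Δ0 g=0 clk=0 b=1 d=0 e=1 f=1 a=1 c=0
t0.Δ1 g=0 clk=1 b=1 d=0 e=1 f=1 a=1 c=0
t0.Δ2 g=0 clk=1 b=0 d=0 e=1 f=1 a=1 c=0
t0.Δ3 g=0 clk=1 b=0 d=1 e=0 f=1 a=0 c=0
t0.Δ4 g=0 clk=1 b=0 d=1 e=1 f=1 a=0 c=1
t0.Δ5 g=0 clk=1 b=0 d=1 e=1 f=1 a=1 c=0
t0.Δ6 g=0 clk=1 b=0 d=1 e=1 f=1 a=0 c=0
t1.Δ0 g=0 clk=1 b=0 d=1 e=1 f=1 a=0 c=0
t1.Δ1 g=0 clk=0 b=0 d=1 e=1 f=1 a=0 c=0
t2.Δ0 g=0 clk=0 b=0 d=1 e=1 f=1 a=0 c=0
t2.Δ1 g=0 clk=1 b=0 d=1 e=1 f=1 a=0 c=0
t2.Δ2 g=1 clk=1 b=1 d=1 e=1 f=1 a=0 c=0
t2.Δ3 g=1 clk=1 b=1 d=1 e=0 f=1 a=1 c=0
t2.Δ4 g=1 clk=1 b=1 d=1 e=0 f=1 a=1 c=1
t3.Δ0 g=1 clk=1 b=1 d=1 e=0 f=1 a=1 c=1
t3.Δ1 g=1 clk=0 b=1 d=1 e=0 f=1 a=1 c=1
t4.Δ0 g=1 clk=0 b=1 d=1 e=0 f=1 a=1 c=1
t4.Δ1 g=1 clk=1 b=1 d=1 e=0 f=1 a=1 c=1
t4.Δ2 g=1 clk=1 b=0 d=1 e=0 f=1 a=1 c=1
t4.Δ3 g=1 clk=1 b=0 d=0 e=1 f=1 a=1 c=1
t4.Δ4 g=1 clk=1 b=0 d=0 e=0 f=1 a=1 c=0
t4.Δ5 g=1 clk=1 b=0 d=0 e=0 f=1 a=1 c=1
t5.Δ0 g=1 clk=1 b=0 d=0 e=0 f=1 a=1 c=1
t5.Δ1 g=1 clk=0 b=0 d=0 e=0 f=1 a=1 c=1
t6.Δ0 g=1 clk=0 b=0 d=0 e=0 f=1 a=1 c=1
t6.Δ1 g=1 clk=1 b=0 d=0 e=0 f=1 a=1 c=1
t6.Δ2 g=1 clk=1 b=1 d=0 e=0 f=1 a=1 c=1
t6.Δ3 g=1 clk=1 b=1 d=1 e=1 f=1 a=1 c=1
t6.Δ4 g=1 clk=1 b=1 d=1 e=0 f=1 a=1 c=0
t6.Δ5 g=1 clk=1 b=1 d=1 e=0 f=1 a=1 c=1
t7.Δ0 g=1 clk=1 b=1 d=1 e=0 f=1 a=1 c=1
t7.Δ1 g=1 clk=0 b=1 d=1 e=0 f=1 a=1 c=1
t8.Δ0 g=1 clk=0 b=1 d=1 e=0 f=1 a=1 c=1
t8.Δ1 g=1 clk=1 b=1 d=1 e=0 f=1 a=1 c=1
t8.Δ2 g=1 clk=1 b=0 d=1 e=0 f=1 a=1 c=1
t8.Δ3 g=1 clk=1 b=0 d=0 e=1 f=1 a=1 c=1
t8.Δ4 g=1 clk=1 b=0 d=0 e=0 f=1 a=1 c=0
t8.Δ5 g=1 clk=1 b=0 d=0 e=0 f=1 a=1 c=1
t9.Δ0 g=1 clk=1 b=0 d=0 e=0 f=1 a=1 c=1
t9.Δ1 g=1 clk=0 b=0 d=0 e=0 f=1 a=1 c=1
t10.Δ0 g=1 clk=0 b=0 d=0 e=0 f=1 a=1 c=1
t10.Δ1 g=1 clk=1 b=0 d=0 e=0 f=1 a=1 c=1
t10.Δ2 g=1 clk=1 b=1 d=0 e=0 f=1 a=1 c=1
t10.Δ3 g=1 clk=1 b=1 d=1 e=1 f=1 a=1 c=1
t10.Δ4 g=1 clk=1 b=1 d=1 e=0 f=1 a=1 c=0
t10.Δ5 g=1 clk=1 b=1 d=1 e=0 f=1 a=1 c=1
t11.Δ0 g=1 clk=1 b=1 d=1 e=0 f=1 a=1 c=1
t11.Δ1 g=1 clk=0 b=1 d=1 e=0 f=1 a=1 c=1
t12.Δ0 g=1 clk=0 b=1 d=1 e=0 f=1 a=1 c=1
t12.Δ1 g=1 clk=1 b=1 d=1 e=0 f=1 a=1 c=1
t12.Δ2 g=1 clk=1 b=0 d=1 e=0 f=1 a=1 c=1
t12.Δ3 g=1 clk=1 b=0 d=0 e=1 f=1 a=1 c=1
t12.Δ4 g=1 clk=1 b=0 d=0 e=0 f=1 a=1 c=0
t12.Δ5 g=1 clk=1 b=0 d=0 e=0 f=1 a=1 c=1
t13.Δ0 g=1 clk=1 b=0 d=0 e=0 f=1 a=1 c=1
t13.Δ1 g=1 clk=0 b=0 d=0 e=0 f=1 a=1 c=1
t14.Δ0 g=1 clk=0 b=0 d=0 e=0 f=1 a=1 c=1
t14.Δ1 g=1 clk=1 b=0 d=0 e=0 f=1 a=1 c=1
t14.Δ2 g=1 clk=1 b=1 d=0 e=0 f=1 a=1 c=1
t14.Δ3 g=1 clk=1 b=1 d=1 e=1 f=1 a=1 c=1
t14.Δ4 g=1 clk=1 b=1 d=1 e=0 f=1 a=1 c=0
t14.Δ5 g=1 clk=1 b=1 d=1 e=0 f=1 a=1 c=1
t15.Δ0 g=1 clk=1 b=1 d=1 e=0 f=1 a=1 c=1
t15.Δ1 g=1 clk=0 b=1 d=1 e=0 f=1 a=1 c=1
t16.Δ0 g=1 clk=0 b=1 d=1 e=0 f=1 a=1 c=1
t16.Δ1 g=1 clk=1 b=1 d=1 e=0 f=1 a=1 c=1
t16.Δ2 g=1 clk=1 b=0 d=1 e=0 f=1 a=1 c=1
t16.Δ3 g=1 clk=1 b=0 d=0 e=1 f=1 a=1 c=1
t16.Δ4 g=1 clk=1 b=0 d=0 e=0 f=1 a=1 c=0
t16.Δ5 g=1 clk=1 b=0 d=0 e=0 f=1 a=1 c=1
t17.Δ0 g=1 clk=1 b=0 d=0 e=0 f=1 a=1 c=1
t17.Δ1 g=1 clk=0 b=0 d=0 e=0 f=1 a=1 c=1
t18.Δ0 g=1 clk=0 b=0 d=0 e=0 f=1 a=1 c=1
t18.Δ1 g=1 clk=1 b=0 d=0 e=0 f=1 a=1 c=1
t18.Δ2 g=1 clk=1 b=1 d=0 e=0 f=1 a=1 c=1
t18.Δ3 g=1 clk=1 b=1 d=1 e=1 f=1 a=1 c=1
t18.Δ4 g=1 clk=1 b=1 d=1 e=0 f=1 a=1 c=0
t18.Δ5 g=1 clk=1 b=1 d=1 e=0 f=1 a=1 c=1
t19.Δ0 g=1 clk=1 b=1 d=1 e=0 f=1 a=1 c=1
t19.Δ1 g=1 clk=0 b=1 d=1 e=0 f=1 a=1 c=1

5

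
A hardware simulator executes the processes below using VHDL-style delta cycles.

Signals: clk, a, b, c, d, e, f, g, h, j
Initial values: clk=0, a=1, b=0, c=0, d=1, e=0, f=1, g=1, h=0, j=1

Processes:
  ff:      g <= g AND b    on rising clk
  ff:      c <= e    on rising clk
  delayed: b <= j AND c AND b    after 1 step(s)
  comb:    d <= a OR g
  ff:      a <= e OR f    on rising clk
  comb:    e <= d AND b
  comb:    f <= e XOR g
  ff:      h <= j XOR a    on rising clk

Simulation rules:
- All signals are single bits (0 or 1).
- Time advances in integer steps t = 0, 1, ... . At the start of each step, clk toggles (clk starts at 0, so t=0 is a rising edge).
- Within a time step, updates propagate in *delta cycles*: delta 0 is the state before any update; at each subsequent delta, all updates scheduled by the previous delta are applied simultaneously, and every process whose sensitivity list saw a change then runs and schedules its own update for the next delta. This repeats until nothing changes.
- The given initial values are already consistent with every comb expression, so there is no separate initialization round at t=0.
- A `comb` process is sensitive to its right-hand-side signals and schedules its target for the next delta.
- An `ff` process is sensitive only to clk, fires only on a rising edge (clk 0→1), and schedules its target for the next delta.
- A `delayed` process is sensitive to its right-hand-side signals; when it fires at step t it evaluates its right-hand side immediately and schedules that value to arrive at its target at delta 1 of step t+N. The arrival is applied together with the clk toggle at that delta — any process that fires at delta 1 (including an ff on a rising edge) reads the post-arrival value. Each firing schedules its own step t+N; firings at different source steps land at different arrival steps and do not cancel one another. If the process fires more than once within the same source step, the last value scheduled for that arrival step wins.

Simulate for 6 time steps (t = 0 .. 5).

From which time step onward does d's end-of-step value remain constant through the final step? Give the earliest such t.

2

[bits: b,clk,a,e,c,f,h,j,d,g]
t=0: Δ0=0010010111 Δ1=0110010111 Δ2=0110010110 Δ3=0110000110 | 3Δ
t=1: Δ0=0110000110 Δ1=0010000110 | 1Δ
t=2: Δ0=0010000110 Δ1=0110000110 Δ2=0100000110 Δ3=0100000100 | 3Δ
t=3: Δ0=0100000100 Δ1=0000000100 | 1Δ
t=4: Δ0=0000000100 Δ1=0100000100 Δ2=0100001100 | 2Δ
t=5: Δ0=0100001100 Δ1=0000001100 | 1Δ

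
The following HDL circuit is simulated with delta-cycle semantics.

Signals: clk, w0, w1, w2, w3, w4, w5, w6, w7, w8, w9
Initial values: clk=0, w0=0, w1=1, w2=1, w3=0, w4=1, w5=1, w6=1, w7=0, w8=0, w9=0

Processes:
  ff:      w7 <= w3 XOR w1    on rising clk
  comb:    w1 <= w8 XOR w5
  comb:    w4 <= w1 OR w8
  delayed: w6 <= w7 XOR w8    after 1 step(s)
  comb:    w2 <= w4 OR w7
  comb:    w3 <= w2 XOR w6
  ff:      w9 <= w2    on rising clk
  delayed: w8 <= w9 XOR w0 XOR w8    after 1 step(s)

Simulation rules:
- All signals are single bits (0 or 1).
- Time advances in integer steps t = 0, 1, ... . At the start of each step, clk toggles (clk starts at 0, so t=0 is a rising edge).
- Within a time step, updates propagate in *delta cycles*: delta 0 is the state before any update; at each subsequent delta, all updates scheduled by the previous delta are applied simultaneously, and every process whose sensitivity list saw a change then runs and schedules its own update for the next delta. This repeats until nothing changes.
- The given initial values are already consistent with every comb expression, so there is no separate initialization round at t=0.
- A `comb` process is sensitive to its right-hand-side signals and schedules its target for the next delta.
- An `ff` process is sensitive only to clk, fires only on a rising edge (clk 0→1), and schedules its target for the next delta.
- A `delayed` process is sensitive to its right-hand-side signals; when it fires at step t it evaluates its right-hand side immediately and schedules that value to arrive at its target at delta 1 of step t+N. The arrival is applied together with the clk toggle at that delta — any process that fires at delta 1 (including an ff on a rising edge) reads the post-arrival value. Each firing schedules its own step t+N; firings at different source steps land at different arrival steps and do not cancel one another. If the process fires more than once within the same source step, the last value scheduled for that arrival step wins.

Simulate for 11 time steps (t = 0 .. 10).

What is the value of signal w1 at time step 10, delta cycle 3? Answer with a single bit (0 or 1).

1

t0.Δ0 w1=1 w8=0 w6=1 w5=1 w4=1 w7=0 w9=0 clk=0 w2=1 w0=0 w3=0
t0.Δ1 w1=1 w8=0 w6=1 w5=1 w4=1 w7=0 w9=0 clk=1 w2=1 w0=0 w3=0
t0.Δ2 w1=1 w8=0 w6=1 w5=1 w4=1 w7=1 w9=1 clk=1 w2=1 w0=0 w3=0
t1.Δ0 w1=1 w8=0 w6=1 w5=1 w4=1 w7=1 w9=1 clk=1 w2=1 w0=0 w3=0
t1.Δ1 w1=1 w8=1 w6=1 w5=1 w4=1 w7=1 w9=1 clk=0 w2=1 w0=0 w3=0
t1.Δ2 w1=0 w8=1 w6=1 w5=1 w4=1 w7=1 w9=1 clk=0 w2=1 w0=0 w3=0
t2.Δ0 w1=0 w8=1 w6=1 w5=1 w4=1 w7=1 w9=1 clk=0 w2=1 w0=0 w3=0
t2.Δ1 w1=0 w8=0 w6=0 w5=1 w4=1 w7=1 w9=1 clk=1 w2=1 w0=0 w3=0
t2.Δ2 w1=1 w8=0 w6=0 w5=1 w4=0 w7=0 w9=1 clk=1 w2=1 w0=0 w3=1
t2.Δ3 w1=1 w8=0 w6=0 w5=1 w4=1 w7=0 w9=1 clk=1 w2=0 w0=0 w3=1
t2.Δ4 w1=1 w8=0 w6=0 w5=1 w4=1 w7=0 w9=1 clk=1 w2=1 w0=0 w3=0
t2.Δ5 w1=1 w8=0 w6=0 w5=1 w4=1 w7=0 w9=1 clk=1 w2=1 w0=0 w3=1
t3.Δ0 w1=1 w8=0 w6=0 w5=1 w4=1 w7=0 w9=1 clk=1 w2=1 w0=0 w3=1
t3.Δ1 w1=1 w8=1 w6=0 w5=1 w4=1 w7=0 w9=1 clk=0 w2=1 w0=0 w3=1
t3.Δ2 w1=0 w8=1 w6=0 w5=1 w4=1 w7=0 w9=1 clk=0 w2=1 w0=0 w3=1
t4.Δ0 w1=0 w8=1 w6=0 w5=1 w4=1 w7=0 w9=1 clk=0 w2=1 w0=0 w3=1
t4.Δ1 w1=0 w8=0 w6=1 w5=1 w4=1 w7=0 w9=1 clk=1 w2=1 w0=0 w3=1
t4.Δ2 w1=1 w8=0 w6=1 w5=1 w4=0 w7=1 w9=1 clk=1 w2=1 w0=0 w3=0
t4.Δ3 w1=1 w8=0 w6=1 w5=1 w4=1 w7=1 w9=1 clk=1 w2=1 w0=0 w3=0
t5.Δ0 w1=1 w8=0 w6=1 w5=1 w4=1 w7=1 w9=1 clk=1 w2=1 w0=0 w3=0
t5.Δ1 w1=1 w8=1 w6=1 w5=1 w4=1 w7=1 w9=1 clk=0 w2=1 w0=0 w3=0
t5.Δ2 w1=0 w8=1 w6=1 w5=1 w4=1 w7=1 w9=1 clk=0 w2=1 w0=0 w3=0
t6.Δ0 w1=0 w8=1 w6=1 w5=1 w4=1 w7=1 w9=1 clk=0 w2=1 w0=0 w3=0
t6.Δ1 w1=0 w8=0 w6=0 w5=1 w4=1 w7=1 w9=1 clk=1 w2=1 w0=0 w3=0
t6.Δ2 w1=1 w8=0 w6=0 w5=1 w4=0 w7=0 w9=1 clk=1 w2=1 w0=0 w3=1
t6.Δ3 w1=1 w8=0 w6=0 w5=1 w4=1 w7=0 w9=1 clk=1 w2=0 w0=0 w3=1
t6.Δ4 w1=1 w8=0 w6=0 w5=1 w4=1 w7=0 w9=1 clk=1 w2=1 w0=0 w3=0
t6.Δ5 w1=1 w8=0 w6=0 w5=1 w4=1 w7=0 w9=1 clk=1 w2=1 w0=0 w3=1
t7.Δ0 w1=1 w8=0 w6=0 w5=1 w4=1 w7=0 w9=1 clk=1 w2=1 w0=0 w3=1
t7.Δ1 w1=1 w8=1 w6=0 w5=1 w4=1 w7=0 w9=1 clk=0 w2=1 w0=0 w3=1
t7.Δ2 w1=0 w8=1 w6=0 w5=1 w4=1 w7=0 w9=1 clk=0 w2=1 w0=0 w3=1
t8.Δ0 w1=0 w8=1 w6=0 w5=1 w4=1 w7=0 w9=1 clk=0 w2=1 w0=0 w3=1
t8.Δ1 w1=0 w8=0 w6=1 w5=1 w4=1 w7=0 w9=1 clk=1 w2=1 w0=0 w3=1
t8.Δ2 w1=1 w8=0 w6=1 w5=1 w4=0 w7=1 w9=1 clk=1 w2=1 w0=0 w3=0
t8.Δ3 w1=1 w8=0 w6=1 w5=1 w4=1 w7=1 w9=1 clk=1 w2=1 w0=0 w3=0
t9.Δ0 w1=1 w8=0 w6=1 w5=1 w4=1 w7=1 w9=1 clk=1 w2=1 w0=0 w3=0
t9.Δ1 w1=1 w8=1 w6=1 w5=1 w4=1 w7=1 w9=1 clk=0 w2=1 w0=0 w3=0
t9.Δ2 w1=0 w8=1 w6=1 w5=1 w4=1 w7=1 w9=1 clk=0 w2=1 w0=0 w3=0
t10.Δ0 w1=0 w8=1 w6=1 w5=1 w4=1 w7=1 w9=1 clk=0 w2=1 w0=0 w3=0
t10.Δ1 w1=0 w8=0 w6=0 w5=1 w4=1 w7=1 w9=1 clk=1 w2=1 w0=0 w3=0
t10.Δ2 w1=1 w8=0 w6=0 w5=1 w4=0 w7=0 w9=1 clk=1 w2=1 w0=0 w3=1
t10.Δ3 w1=1 w8=0 w6=0 w5=1 w4=1 w7=0 w9=1 clk=1 w2=0 w0=0 w3=1
t10.Δ4 w1=1 w8=0 w6=0 w5=1 w4=1 w7=0 w9=1 clk=1 w2=1 w0=0 w3=0
t10.Δ5 w1=1 w8=0 w6=0 w5=1 w4=1 w7=0 w9=1 clk=1 w2=1 w0=0 w3=1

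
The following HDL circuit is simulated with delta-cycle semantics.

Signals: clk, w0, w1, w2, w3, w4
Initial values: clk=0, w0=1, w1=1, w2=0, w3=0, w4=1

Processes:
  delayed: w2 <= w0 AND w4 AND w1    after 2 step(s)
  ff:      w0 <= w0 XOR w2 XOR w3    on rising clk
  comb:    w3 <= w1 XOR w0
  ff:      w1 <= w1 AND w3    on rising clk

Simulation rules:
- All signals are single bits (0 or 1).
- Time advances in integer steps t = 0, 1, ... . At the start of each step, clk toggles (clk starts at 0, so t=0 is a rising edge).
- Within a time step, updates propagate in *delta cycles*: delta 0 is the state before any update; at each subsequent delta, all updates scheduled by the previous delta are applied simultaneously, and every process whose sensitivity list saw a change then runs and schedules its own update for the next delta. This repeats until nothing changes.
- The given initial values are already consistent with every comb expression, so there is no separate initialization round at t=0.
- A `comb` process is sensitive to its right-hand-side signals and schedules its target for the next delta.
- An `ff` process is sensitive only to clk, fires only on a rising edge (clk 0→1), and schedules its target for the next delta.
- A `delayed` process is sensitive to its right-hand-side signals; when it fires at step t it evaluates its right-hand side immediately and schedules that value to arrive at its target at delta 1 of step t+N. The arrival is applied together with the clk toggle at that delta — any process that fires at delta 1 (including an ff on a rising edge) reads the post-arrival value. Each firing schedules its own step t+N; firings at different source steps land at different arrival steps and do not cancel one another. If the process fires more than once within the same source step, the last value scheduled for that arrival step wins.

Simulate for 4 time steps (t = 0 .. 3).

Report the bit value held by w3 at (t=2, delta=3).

0

[bits: w4,w2,w3,w1,w0,clk]
t=0: Δ0=100110 Δ1=100111 Δ2=100011 Δ3=101011 | 3Δ
t=1: Δ0=101011 Δ1=101010 | 1Δ
t=2: Δ0=101010 Δ1=101011 Δ2=101001 Δ3=100001 | 3Δ
t=3: Δ0=100001 Δ1=100000 | 1Δ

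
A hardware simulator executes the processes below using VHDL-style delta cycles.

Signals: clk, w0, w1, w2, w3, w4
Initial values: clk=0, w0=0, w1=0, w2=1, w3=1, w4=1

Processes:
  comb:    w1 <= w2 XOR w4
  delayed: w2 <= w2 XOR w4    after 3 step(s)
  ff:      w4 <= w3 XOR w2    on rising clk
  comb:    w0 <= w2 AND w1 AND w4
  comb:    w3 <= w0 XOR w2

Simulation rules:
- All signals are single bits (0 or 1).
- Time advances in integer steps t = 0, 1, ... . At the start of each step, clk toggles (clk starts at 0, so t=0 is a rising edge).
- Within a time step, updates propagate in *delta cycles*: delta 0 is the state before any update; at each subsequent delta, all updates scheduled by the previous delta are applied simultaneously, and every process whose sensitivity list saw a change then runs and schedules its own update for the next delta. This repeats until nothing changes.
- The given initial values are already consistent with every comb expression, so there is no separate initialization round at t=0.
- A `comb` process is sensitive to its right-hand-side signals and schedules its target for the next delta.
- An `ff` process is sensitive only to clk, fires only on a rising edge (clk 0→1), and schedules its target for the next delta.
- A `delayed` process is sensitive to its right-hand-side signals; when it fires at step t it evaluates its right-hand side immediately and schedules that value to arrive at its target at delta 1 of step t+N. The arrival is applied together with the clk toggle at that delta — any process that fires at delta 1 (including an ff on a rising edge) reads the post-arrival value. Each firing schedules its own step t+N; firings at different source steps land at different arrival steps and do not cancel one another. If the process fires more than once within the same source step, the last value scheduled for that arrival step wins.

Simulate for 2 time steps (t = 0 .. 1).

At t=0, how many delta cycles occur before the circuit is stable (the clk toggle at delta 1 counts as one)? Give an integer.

t=0 Δ0: w0=0 w1=0 clk=0 w3=1 w4=1 w2=1
  Δ1: clk:0→1
  Δ2: w4:1→0
  Δ3: w1:0→1
  (3Δ to stable)
t=1 Δ0: w0=0 w1=1 clk=1 w3=1 w4=0 w2=1
  Δ1: clk:1→0
  (1Δ to stable)

3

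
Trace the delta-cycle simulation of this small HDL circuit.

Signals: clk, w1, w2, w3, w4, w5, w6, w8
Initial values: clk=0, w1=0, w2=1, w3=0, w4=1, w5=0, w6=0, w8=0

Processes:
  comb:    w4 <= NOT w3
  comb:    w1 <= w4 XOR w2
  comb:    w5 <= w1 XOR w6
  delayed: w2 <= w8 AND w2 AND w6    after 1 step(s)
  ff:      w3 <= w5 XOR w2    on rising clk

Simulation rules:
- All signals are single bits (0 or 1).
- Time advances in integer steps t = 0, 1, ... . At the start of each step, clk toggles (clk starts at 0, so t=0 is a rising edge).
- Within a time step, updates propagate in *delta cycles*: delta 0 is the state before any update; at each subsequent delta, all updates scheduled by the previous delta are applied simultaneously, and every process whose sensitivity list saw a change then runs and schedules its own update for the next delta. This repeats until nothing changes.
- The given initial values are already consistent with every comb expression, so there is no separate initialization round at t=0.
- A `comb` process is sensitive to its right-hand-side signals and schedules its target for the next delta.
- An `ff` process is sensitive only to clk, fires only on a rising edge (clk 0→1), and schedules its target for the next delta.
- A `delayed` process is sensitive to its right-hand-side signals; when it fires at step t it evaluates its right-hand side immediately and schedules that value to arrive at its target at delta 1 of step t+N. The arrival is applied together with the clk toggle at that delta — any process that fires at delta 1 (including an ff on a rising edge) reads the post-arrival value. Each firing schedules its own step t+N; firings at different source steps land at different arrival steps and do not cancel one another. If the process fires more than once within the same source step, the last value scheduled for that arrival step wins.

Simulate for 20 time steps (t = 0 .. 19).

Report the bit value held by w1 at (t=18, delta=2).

t0.Δ0 w3=0 w1=0 w2=1 w6=0 w8=0 clk=0 w5=0 w4=1
t0.Δ1 w3=0 w1=0 w2=1 w6=0 w8=0 clk=1 w5=0 w4=1
t0.Δ2 w3=1 w1=0 w2=1 w6=0 w8=0 clk=1 w5=0 w4=1
t0.Δ3 w3=1 w1=0 w2=1 w6=0 w8=0 clk=1 w5=0 w4=0
t0.Δ4 w3=1 w1=1 w2=1 w6=0 w8=0 clk=1 w5=0 w4=0
t0.Δ5 w3=1 w1=1 w2=1 w6=0 w8=0 clk=1 w5=1 w4=0
t1.Δ0 w3=1 w1=1 w2=1 w6=0 w8=0 clk=1 w5=1 w4=0
t1.Δ1 w3=1 w1=1 w2=1 w6=0 w8=0 clk=0 w5=1 w4=0
t2.Δ0 w3=1 w1=1 w2=1 w6=0 w8=0 clk=0 w5=1 w4=0
t2.Δ1 w3=1 w1=1 w2=1 w6=0 w8=0 clk=1 w5=1 w4=0
t2.Δ2 w3=0 w1=1 w2=1 w6=0 w8=0 clk=1 w5=1 w4=0
t2.Δ3 w3=0 w1=1 w2=1 w6=0 w8=0 clk=1 w5=1 w4=1
t2.Δ4 w3=0 w1=0 w2=1 w6=0 w8=0 clk=1 w5=1 w4=1
t2.Δ5 w3=0 w1=0 w2=1 w6=0 w8=0 clk=1 w5=0 w4=1
t3.Δ0 w3=0 w1=0 w2=1 w6=0 w8=0 clk=1 w5=0 w4=1
t3.Δ1 w3=0 w1=0 w2=1 w6=0 w8=0 clk=0 w5=0 w4=1
t4.Δ0 w3=0 w1=0 w2=1 w6=0 w8=0 clk=0 w5=0 w4=1
t4.Δ1 w3=0 w1=0 w2=1 w6=0 w8=0 clk=1 w5=0 w4=1
t4.Δ2 w3=1 w1=0 w2=1 w6=0 w8=0 clk=1 w5=0 w4=1
t4.Δ3 w3=1 w1=0 w2=1 w6=0 w8=0 clk=1 w5=0 w4=0
t4.Δ4 w3=1 w1=1 w2=1 w6=0 w8=0 clk=1 w5=0 w4=0
t4.Δ5 w3=1 w1=1 w2=1 w6=0 w8=0 clk=1 w5=1 w4=0
t5.Δ0 w3=1 w1=1 w2=1 w6=0 w8=0 clk=1 w5=1 w4=0
t5.Δ1 w3=1 w1=1 w2=1 w6=0 w8=0 clk=0 w5=1 w4=0
t6.Δ0 w3=1 w1=1 w2=1 w6=0 w8=0 clk=0 w5=1 w4=0
t6.Δ1 w3=1 w1=1 w2=1 w6=0 w8=0 clk=1 w5=1 w4=0
t6.Δ2 w3=0 w1=1 w2=1 w6=0 w8=0 clk=1 w5=1 w4=0
t6.Δ3 w3=0 w1=1 w2=1 w6=0 w8=0 clk=1 w5=1 w4=1
t6.Δ4 w3=0 w1=0 w2=1 w6=0 w8=0 clk=1 w5=1 w4=1
t6.Δ5 w3=0 w1=0 w2=1 w6=0 w8=0 clk=1 w5=0 w4=1
t7.Δ0 w3=0 w1=0 w2=1 w6=0 w8=0 clk=1 w5=0 w4=1
t7.Δ1 w3=0 w1=0 w2=1 w6=0 w8=0 clk=0 w5=0 w4=1
t8.Δ0 w3=0 w1=0 w2=1 w6=0 w8=0 clk=0 w5=0 w4=1
t8.Δ1 w3=0 w1=0 w2=1 w6=0 w8=0 clk=1 w5=0 w4=1
t8.Δ2 w3=1 w1=0 w2=1 w6=0 w8=0 clk=1 w5=0 w4=1
t8.Δ3 w3=1 w1=0 w2=1 w6=0 w8=0 clk=1 w5=0 w4=0
t8.Δ4 w3=1 w1=1 w2=1 w6=0 w8=0 clk=1 w5=0 w4=0
t8.Δ5 w3=1 w1=1 w2=1 w6=0 w8=0 clk=1 w5=1 w4=0
t9.Δ0 w3=1 w1=1 w2=1 w6=0 w8=0 clk=1 w5=1 w4=0
t9.Δ1 w3=1 w1=1 w2=1 w6=0 w8=0 clk=0 w5=1 w4=0
t10.Δ0 w3=1 w1=1 w2=1 w6=0 w8=0 clk=0 w5=1 w4=0
t10.Δ1 w3=1 w1=1 w2=1 w6=0 w8=0 clk=1 w5=1 w4=0
t10.Δ2 w3=0 w1=1 w2=1 w6=0 w8=0 clk=1 w5=1 w4=0
t10.Δ3 w3=0 w1=1 w2=1 w6=0 w8=0 clk=1 w5=1 w4=1
t10.Δ4 w3=0 w1=0 w2=1 w6=0 w8=0 clk=1 w5=1 w4=1
t10.Δ5 w3=0 w1=0 w2=1 w6=0 w8=0 clk=1 w5=0 w4=1
t11.Δ0 w3=0 w1=0 w2=1 w6=0 w8=0 clk=1 w5=0 w4=1
t11.Δ1 w3=0 w1=0 w2=1 w6=0 w8=0 clk=0 w5=0 w4=1
t12.Δ0 w3=0 w1=0 w2=1 w6=0 w8=0 clk=0 w5=0 w4=1
t12.Δ1 w3=0 w1=0 w2=1 w6=0 w8=0 clk=1 w5=0 w4=1
t12.Δ2 w3=1 w1=0 w2=1 w6=0 w8=0 clk=1 w5=0 w4=1
t12.Δ3 w3=1 w1=0 w2=1 w6=0 w8=0 clk=1 w5=0 w4=0
t12.Δ4 w3=1 w1=1 w2=1 w6=0 w8=0 clk=1 w5=0 w4=0
t12.Δ5 w3=1 w1=1 w2=1 w6=0 w8=0 clk=1 w5=1 w4=0
t13.Δ0 w3=1 w1=1 w2=1 w6=0 w8=0 clk=1 w5=1 w4=0
t13.Δ1 w3=1 w1=1 w2=1 w6=0 w8=0 clk=0 w5=1 w4=0
t14.Δ0 w3=1 w1=1 w2=1 w6=0 w8=0 clk=0 w5=1 w4=0
t14.Δ1 w3=1 w1=1 w2=1 w6=0 w8=0 clk=1 w5=1 w4=0
t14.Δ2 w3=0 w1=1 w2=1 w6=0 w8=0 clk=1 w5=1 w4=0
t14.Δ3 w3=0 w1=1 w2=1 w6=0 w8=0 clk=1 w5=1 w4=1
t14.Δ4 w3=0 w1=0 w2=1 w6=0 w8=0 clk=1 w5=1 w4=1
t14.Δ5 w3=0 w1=0 w2=1 w6=0 w8=0 clk=1 w5=0 w4=1
t15.Δ0 w3=0 w1=0 w2=1 w6=0 w8=0 clk=1 w5=0 w4=1
t15.Δ1 w3=0 w1=0 w2=1 w6=0 w8=0 clk=0 w5=0 w4=1
t16.Δ0 w3=0 w1=0 w2=1 w6=0 w8=0 clk=0 w5=0 w4=1
t16.Δ1 w3=0 w1=0 w2=1 w6=0 w8=0 clk=1 w5=0 w4=1
t16.Δ2 w3=1 w1=0 w2=1 w6=0 w8=0 clk=1 w5=0 w4=1
t16.Δ3 w3=1 w1=0 w2=1 w6=0 w8=0 clk=1 w5=0 w4=0
t16.Δ4 w3=1 w1=1 w2=1 w6=0 w8=0 clk=1 w5=0 w4=0
t16.Δ5 w3=1 w1=1 w2=1 w6=0 w8=0 clk=1 w5=1 w4=0
t17.Δ0 w3=1 w1=1 w2=1 w6=0 w8=0 clk=1 w5=1 w4=0
t17.Δ1 w3=1 w1=1 w2=1 w6=0 w8=0 clk=0 w5=1 w4=0
t18.Δ0 w3=1 w1=1 w2=1 w6=0 w8=0 clk=0 w5=1 w4=0
t18.Δ1 w3=1 w1=1 w2=1 w6=0 w8=0 clk=1 w5=1 w4=0
t18.Δ2 w3=0 w1=1 w2=1 w6=0 w8=0 clk=1 w5=1 w4=0
t18.Δ3 w3=0 w1=1 w2=1 w6=0 w8=0 clk=1 w5=1 w4=1
t18.Δ4 w3=0 w1=0 w2=1 w6=0 w8=0 clk=1 w5=1 w4=1
t18.Δ5 w3=0 w1=0 w2=1 w6=0 w8=0 clk=1 w5=0 w4=1
t19.Δ0 w3=0 w1=0 w2=1 w6=0 w8=0 clk=1 w5=0 w4=1
t19.Δ1 w3=0 w1=0 w2=1 w6=0 w8=0 clk=0 w5=0 w4=1

1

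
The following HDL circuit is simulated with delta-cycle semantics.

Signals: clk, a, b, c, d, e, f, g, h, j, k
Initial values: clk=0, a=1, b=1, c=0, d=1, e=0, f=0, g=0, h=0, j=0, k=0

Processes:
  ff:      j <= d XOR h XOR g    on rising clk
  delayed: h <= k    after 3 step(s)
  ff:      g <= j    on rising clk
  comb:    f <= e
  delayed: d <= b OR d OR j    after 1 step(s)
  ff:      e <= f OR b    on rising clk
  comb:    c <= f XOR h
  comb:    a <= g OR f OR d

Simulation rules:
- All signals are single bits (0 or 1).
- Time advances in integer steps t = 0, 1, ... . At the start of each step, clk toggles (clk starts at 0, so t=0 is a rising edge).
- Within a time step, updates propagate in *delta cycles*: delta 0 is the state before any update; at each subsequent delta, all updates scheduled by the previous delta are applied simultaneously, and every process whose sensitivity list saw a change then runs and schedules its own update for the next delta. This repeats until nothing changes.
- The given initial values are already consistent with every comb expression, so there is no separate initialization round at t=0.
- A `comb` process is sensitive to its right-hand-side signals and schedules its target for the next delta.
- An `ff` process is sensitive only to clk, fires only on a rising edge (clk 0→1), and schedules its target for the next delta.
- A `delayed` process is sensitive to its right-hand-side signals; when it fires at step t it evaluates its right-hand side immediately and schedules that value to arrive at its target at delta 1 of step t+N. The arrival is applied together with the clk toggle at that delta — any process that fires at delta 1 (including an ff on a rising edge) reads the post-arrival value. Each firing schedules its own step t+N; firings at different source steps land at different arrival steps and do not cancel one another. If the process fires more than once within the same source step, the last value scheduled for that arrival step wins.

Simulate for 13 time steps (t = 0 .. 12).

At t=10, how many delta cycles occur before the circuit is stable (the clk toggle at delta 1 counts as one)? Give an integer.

t0.Δ0 g=0 f=0 a=1 b=1 clk=0 h=0 d=1 j=0 c=0 k=0 e=0
t0.Δ1 g=0 f=0 a=1 b=1 clk=1 h=0 d=1 j=0 c=0 k=0 e=0
t0.Δ2 g=0 f=0 a=1 b=1 clk=1 h=0 d=1 j=1 c=0 k=0 e=1
t0.Δ3 g=0 f=1 a=1 b=1 clk=1 h=0 d=1 j=1 c=0 k=0 e=1
t0.Δ4 g=0 f=1 a=1 b=1 clk=1 h=0 d=1 j=1 c=1 k=0 e=1
t1.Δ0 g=0 f=1 a=1 b=1 clk=1 h=0 d=1 j=1 c=1 k=0 e=1
t1.Δ1 g=0 f=1 a=1 b=1 clk=0 h=0 d=1 j=1 c=1 k=0 e=1
t2.Δ0 g=0 f=1 a=1 b=1 clk=0 h=0 d=1 j=1 c=1 k=0 e=1
t2.Δ1 g=0 f=1 a=1 b=1 clk=1 h=0 d=1 j=1 c=1 k=0 e=1
t2.Δ2 g=1 f=1 a=1 b=1 clk=1 h=0 d=1 j=1 c=1 k=0 e=1
t3.Δ0 g=1 f=1 a=1 b=1 clk=1 h=0 d=1 j=1 c=1 k=0 e=1
t3.Δ1 g=1 f=1 a=1 b=1 clk=0 h=0 d=1 j=1 c=1 k=0 e=1
t4.Δ0 g=1 f=1 a=1 b=1 clk=0 h=0 d=1 j=1 c=1 k=0 e=1
t4.Δ1 g=1 f=1 a=1 b=1 clk=1 h=0 d=1 j=1 c=1 k=0 e=1
t4.Δ2 g=1 f=1 a=1 b=1 clk=1 h=0 d=1 j=0 c=1 k=0 e=1
t5.Δ0 g=1 f=1 a=1 b=1 clk=1 h=0 d=1 j=0 c=1 k=0 e=1
t5.Δ1 g=1 f=1 a=1 b=1 clk=0 h=0 d=1 j=0 c=1 k=0 e=1
t6.Δ0 g=1 f=1 a=1 b=1 clk=0 h=0 d=1 j=0 c=1 k=0 e=1
t6.Δ1 g=1 f=1 a=1 b=1 clk=1 h=0 d=1 j=0 c=1 k=0 e=1
t6.Δ2 g=0 f=1 a=1 b=1 clk=1 h=0 d=1 j=0 c=1 k=0 e=1
t7.Δ0 g=0 f=1 a=1 b=1 clk=1 h=0 d=1 j=0 c=1 k=0 e=1
t7.Δ1 g=0 f=1 a=1 b=1 clk=0 h=0 d=1 j=0 c=1 k=0 e=1
t8.Δ0 g=0 f=1 a=1 b=1 clk=0 h=0 d=1 j=0 c=1 k=0 e=1
t8.Δ1 g=0 f=1 a=1 b=1 clk=1 h=0 d=1 j=0 c=1 k=0 e=1
t8.Δ2 g=0 f=1 a=1 b=1 clk=1 h=0 d=1 j=1 c=1 k=0 e=1
t9.Δ0 g=0 f=1 a=1 b=1 clk=1 h=0 d=1 j=1 c=1 k=0 e=1
t9.Δ1 g=0 f=1 a=1 b=1 clk=0 h=0 d=1 j=1 c=1 k=0 e=1
t10.Δ0 g=0 f=1 a=1 b=1 clk=0 h=0 d=1 j=1 c=1 k=0 e=1
t10.Δ1 g=0 f=1 a=1 b=1 clk=1 h=0 d=1 j=1 c=1 k=0 e=1
t10.Δ2 g=1 f=1 a=1 b=1 clk=1 h=0 d=1 j=1 c=1 k=0 e=1
t11.Δ0 g=1 f=1 a=1 b=1 clk=1 h=0 d=1 j=1 c=1 k=0 e=1
t11.Δ1 g=1 f=1 a=1 b=1 clk=0 h=0 d=1 j=1 c=1 k=0 e=1
t12.Δ0 g=1 f=1 a=1 b=1 clk=0 h=0 d=1 j=1 c=1 k=0 e=1
t12.Δ1 g=1 f=1 a=1 b=1 clk=1 h=0 d=1 j=1 c=1 k=0 e=1
t12.Δ2 g=1 f=1 a=1 b=1 clk=1 h=0 d=1 j=0 c=1 k=0 e=1

2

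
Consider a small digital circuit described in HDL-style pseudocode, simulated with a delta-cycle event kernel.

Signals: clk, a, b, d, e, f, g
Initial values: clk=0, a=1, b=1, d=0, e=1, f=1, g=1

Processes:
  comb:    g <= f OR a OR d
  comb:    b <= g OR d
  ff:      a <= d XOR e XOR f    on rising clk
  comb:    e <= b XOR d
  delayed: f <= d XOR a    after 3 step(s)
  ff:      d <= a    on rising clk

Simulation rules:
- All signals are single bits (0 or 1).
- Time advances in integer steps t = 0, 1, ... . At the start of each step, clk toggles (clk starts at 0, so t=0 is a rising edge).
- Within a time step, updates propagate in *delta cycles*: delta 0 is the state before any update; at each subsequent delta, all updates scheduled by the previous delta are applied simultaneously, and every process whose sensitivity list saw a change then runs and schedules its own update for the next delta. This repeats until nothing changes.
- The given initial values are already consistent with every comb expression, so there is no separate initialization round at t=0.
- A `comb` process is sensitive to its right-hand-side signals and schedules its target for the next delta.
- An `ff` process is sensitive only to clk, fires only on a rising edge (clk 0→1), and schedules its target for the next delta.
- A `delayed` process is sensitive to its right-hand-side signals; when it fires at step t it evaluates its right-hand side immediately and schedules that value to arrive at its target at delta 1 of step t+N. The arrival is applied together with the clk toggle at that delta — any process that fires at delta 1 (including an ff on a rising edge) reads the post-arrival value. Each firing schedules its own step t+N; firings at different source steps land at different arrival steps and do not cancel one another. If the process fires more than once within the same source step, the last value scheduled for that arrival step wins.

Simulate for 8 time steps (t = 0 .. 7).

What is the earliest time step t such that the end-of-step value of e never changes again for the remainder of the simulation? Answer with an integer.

t0.Δ0 clk=0 b=1 d=0 g=1 f=1 e=1 a=1
t0.Δ1 clk=1 b=1 d=0 g=1 f=1 e=1 a=1
t0.Δ2 clk=1 b=1 d=1 g=1 f=1 e=1 a=0
t0.Δ3 clk=1 b=1 d=1 g=1 f=1 e=0 a=0
t1.Δ0 clk=1 b=1 d=1 g=1 f=1 e=0 a=0
t1.Δ1 clk=0 b=1 d=1 g=1 f=1 e=0 a=0
t2.Δ0 clk=0 b=1 d=1 g=1 f=1 e=0 a=0
t2.Δ1 clk=1 b=1 d=1 g=1 f=1 e=0 a=0
t2.Δ2 clk=1 b=1 d=0 g=1 f=1 e=0 a=0
t2.Δ3 clk=1 b=1 d=0 g=1 f=1 e=1 a=0
t3.Δ0 clk=1 b=1 d=0 g=1 f=1 e=1 a=0
t3.Δ1 clk=0 b=1 d=0 g=1 f=1 e=1 a=0
t4.Δ0 clk=0 b=1 d=0 g=1 f=1 e=1 a=0
t4.Δ1 clk=1 b=1 d=0 g=1 f=1 e=1 a=0
t5.Δ0 clk=1 b=1 d=0 g=1 f=1 e=1 a=0
t5.Δ1 clk=0 b=1 d=0 g=1 f=0 e=1 a=0
t5.Δ2 clk=0 b=1 d=0 g=0 f=0 e=1 a=0
t5.Δ3 clk=0 b=0 d=0 g=0 f=0 e=1 a=0
t5.Δ4 clk=0 b=0 d=0 g=0 f=0 e=0 a=0
t6.Δ0 clk=0 b=0 d=0 g=0 f=0 e=0 a=0
t6.Δ1 clk=1 b=0 d=0 g=0 f=0 e=0 a=0
t7.Δ0 clk=1 b=0 d=0 g=0 f=0 e=0 a=0
t7.Δ1 clk=0 b=0 d=0 g=0 f=0 e=0 a=0

5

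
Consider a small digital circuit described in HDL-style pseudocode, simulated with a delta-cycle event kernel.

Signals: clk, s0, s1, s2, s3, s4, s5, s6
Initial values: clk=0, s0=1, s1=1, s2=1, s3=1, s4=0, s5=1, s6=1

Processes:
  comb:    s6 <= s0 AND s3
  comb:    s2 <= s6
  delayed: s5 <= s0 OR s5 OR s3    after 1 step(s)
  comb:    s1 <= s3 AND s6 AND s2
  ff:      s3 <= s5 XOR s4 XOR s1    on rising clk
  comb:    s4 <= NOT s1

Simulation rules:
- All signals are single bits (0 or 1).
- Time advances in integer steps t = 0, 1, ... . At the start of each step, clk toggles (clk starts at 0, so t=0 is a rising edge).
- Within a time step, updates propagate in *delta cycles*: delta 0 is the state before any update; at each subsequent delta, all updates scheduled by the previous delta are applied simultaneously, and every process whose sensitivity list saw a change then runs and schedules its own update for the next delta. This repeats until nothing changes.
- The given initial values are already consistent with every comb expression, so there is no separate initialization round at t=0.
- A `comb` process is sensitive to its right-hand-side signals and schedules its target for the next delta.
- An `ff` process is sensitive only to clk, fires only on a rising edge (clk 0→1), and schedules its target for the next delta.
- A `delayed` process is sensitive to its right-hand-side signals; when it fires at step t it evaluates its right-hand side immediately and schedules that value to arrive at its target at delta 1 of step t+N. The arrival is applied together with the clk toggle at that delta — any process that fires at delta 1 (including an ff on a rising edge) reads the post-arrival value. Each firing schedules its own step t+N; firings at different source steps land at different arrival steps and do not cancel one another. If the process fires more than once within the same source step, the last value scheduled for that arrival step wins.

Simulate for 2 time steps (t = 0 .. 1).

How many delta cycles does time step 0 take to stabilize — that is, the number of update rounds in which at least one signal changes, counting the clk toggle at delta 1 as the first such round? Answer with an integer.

4

t=0 Δ0: s1=1 clk=0 s2=1 s3=1 s6=1 s5=1 s4=0 s0=1
  Δ1: clk:0→1
  Δ2: s3:1→0
  Δ3: s1:1→0, s6:1→0
  Δ4: s2:1→0, s4:0→1
  (4Δ to stable)
t=1 Δ0: s1=0 clk=1 s2=0 s3=0 s6=0 s5=1 s4=1 s0=1
  Δ1: clk:1→0
  (1Δ to stable)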